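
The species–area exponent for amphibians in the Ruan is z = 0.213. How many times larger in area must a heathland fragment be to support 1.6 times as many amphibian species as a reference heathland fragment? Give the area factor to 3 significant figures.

(A₂/A₁)^0.213 = 1.6, so A₂/A₁ = 1.6^(1/0.213) = 1.6^4.695
ln(A₂/A₁) = ln 1.6 / 0.213 = 0.4700 / 0.213 = 2.2066
A₂/A₁ = e^2.2066 ≈ 9.085

9.08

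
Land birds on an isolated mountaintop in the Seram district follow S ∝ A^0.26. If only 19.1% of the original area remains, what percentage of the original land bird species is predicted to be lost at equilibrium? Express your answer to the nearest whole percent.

35%

S_new/S_old = (A_new/A_old)^z = 0.191^0.26
= exp(0.26 × ln 0.191) = exp(0.26 × -1.6555) = exp(-0.4304) ≈ 0.6502
Fraction lost = 1 − 0.6502 = 0.3498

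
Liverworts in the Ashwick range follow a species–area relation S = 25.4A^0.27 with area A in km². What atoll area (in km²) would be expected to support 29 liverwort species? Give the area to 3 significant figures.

29 = 25.4 × A^0.27  ⇒  A^0.27 = 29/25.4 = 1.142
ln A = ln(1.142) / 0.27 = 0.1325 / 0.27 = 0.4909
A = e^0.4909 ≈ 1.634 km²

1.63 km²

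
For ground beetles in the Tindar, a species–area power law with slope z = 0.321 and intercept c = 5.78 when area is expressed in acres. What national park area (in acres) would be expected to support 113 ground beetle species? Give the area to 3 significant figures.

10500 acres

113 = 5.78 × A^0.321  ⇒  A^0.321 = 113/5.78 = 19.55
ln A = ln(19.55) / 0.321 = 2.9730 / 0.321 = 9.2616
A = e^9.2616 ≈ 10526 acres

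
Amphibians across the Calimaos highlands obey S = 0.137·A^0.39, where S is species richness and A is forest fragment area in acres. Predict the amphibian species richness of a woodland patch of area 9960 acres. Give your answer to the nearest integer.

S = 0.137 × 9960^0.39 = 0.137 × 36.25 ≈ 4.966

5 species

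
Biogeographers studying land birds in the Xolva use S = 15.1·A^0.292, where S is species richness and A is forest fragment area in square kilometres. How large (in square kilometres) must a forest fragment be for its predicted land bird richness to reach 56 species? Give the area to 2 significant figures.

89 square kilometres

56 = 15.1 × A^0.292  ⇒  A^0.292 = 56/15.1 = 3.709
ln A = ln(3.709) / 0.292 = 1.3107 / 0.292 = 4.4886
A = e^4.4886 ≈ 88.99 square kilometres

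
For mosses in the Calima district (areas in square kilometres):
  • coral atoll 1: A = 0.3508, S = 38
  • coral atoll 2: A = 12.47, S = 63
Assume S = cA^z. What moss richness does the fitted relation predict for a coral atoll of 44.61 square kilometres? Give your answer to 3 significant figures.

z = ln(63/38) / ln(12.47/0.3508) = 0.5055 / 3.5709 = 0.1416
c = 38 / 0.3508^0.1416 = 38 / 0.8622 = 44.07
S₃ = 44.07 × 44.61^0.1416 = 44.07 × 1.712 ≈ 75.46

75.5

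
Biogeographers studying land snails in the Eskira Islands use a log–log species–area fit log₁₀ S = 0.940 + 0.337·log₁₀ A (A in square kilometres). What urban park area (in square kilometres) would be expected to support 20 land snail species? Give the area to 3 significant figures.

11.8 square kilometres

20 = 8.71 × A^0.337  ⇒  A^0.337 = 20/8.71 = 2.296
ln A = ln(2.296) / 0.337 = 0.8313 / 0.337 = 2.4668
A = e^2.4668 ≈ 11.78 square kilometres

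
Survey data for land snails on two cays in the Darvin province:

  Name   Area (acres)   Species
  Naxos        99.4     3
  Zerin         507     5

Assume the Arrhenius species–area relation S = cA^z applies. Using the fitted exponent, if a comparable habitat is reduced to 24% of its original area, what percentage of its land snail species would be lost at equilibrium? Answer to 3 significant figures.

36.1%

z = ln(5/3) / ln(507/99.4) = 0.5108 / 1.6294 = 0.3135
S_new/S_old = (A_new/A_old)^z = 0.24^0.3135 = exp(0.3135 × -1.4271) = 0.6393
Fraction lost = 1 − 0.6393 = 0.3607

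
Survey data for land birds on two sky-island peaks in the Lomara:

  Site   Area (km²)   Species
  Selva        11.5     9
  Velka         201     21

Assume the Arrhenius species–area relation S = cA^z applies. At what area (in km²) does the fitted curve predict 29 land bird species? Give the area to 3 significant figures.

z = ln(21/9) / ln(201/11.5) = 0.8473 / 2.8610 = 0.2962
c = 9 / 11.5^0.2962 = 9 / 2.061 = 4.366
A = (29/4.366)^(1/0.2962) ⇒ ln A = ln(6.642)/0.2962 = 6.3932
A = e^6.3932 ≈ 597.7 km²

598 km²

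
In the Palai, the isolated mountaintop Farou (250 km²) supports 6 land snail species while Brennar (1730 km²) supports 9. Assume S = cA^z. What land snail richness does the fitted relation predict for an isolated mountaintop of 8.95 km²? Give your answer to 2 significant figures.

3.0

z = ln(9/6) / ln(1730/250) = 0.4055 / 1.9344 = 0.2096
c = 6 / 250^0.2096 = 6 / 3.181 = 1.886
S₃ = 1.886 × 8.95^0.2096 = 1.886 × 1.583 ≈ 2.986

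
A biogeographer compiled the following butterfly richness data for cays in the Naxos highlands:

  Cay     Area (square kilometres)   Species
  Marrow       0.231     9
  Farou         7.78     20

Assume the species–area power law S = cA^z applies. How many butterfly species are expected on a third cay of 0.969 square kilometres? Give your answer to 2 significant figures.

z = ln(20/9) / ln(7.78/0.231) = 0.7985 / 3.5169 = 0.2270
c = 9 / 0.231^0.2270 = 9 / 0.717 = 12.55
S₃ = 12.55 × 0.969^0.2270 = 12.55 × 0.9929 ≈ 12.46

12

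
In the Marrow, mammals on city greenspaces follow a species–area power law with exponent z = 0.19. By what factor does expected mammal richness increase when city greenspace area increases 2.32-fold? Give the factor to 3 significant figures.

S₂/S₁ = (A₂/A₁)^z = 2.32^0.19
ln(S₂/S₁) = 0.19 × ln 2.32 = 0.19 × 0.8416 = 0.1599
S₂/S₁ = e^0.1599 ≈ 1.173

1.17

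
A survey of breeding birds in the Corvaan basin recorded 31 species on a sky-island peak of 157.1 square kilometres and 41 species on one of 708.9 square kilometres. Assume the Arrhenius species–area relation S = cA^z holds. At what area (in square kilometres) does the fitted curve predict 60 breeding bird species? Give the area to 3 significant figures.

z = ln(41/31) / ln(708.9/157.1) = 0.2796 / 1.5068 = 0.1855
c = 31 / 157.1^0.1855 = 31 / 2.556 = 12.13
A = (60/12.13)^(1/0.1855) ⇒ ln A = ln(4.946)/0.1855 = 8.6159
A = e^8.6159 ≈ 5519 square kilometres

5520 square kilometres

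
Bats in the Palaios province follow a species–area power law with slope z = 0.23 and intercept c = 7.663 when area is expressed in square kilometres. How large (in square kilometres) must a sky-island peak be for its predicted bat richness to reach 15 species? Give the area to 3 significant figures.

15 = 7.663 × A^0.23  ⇒  A^0.23 = 15/7.663 = 1.957
ln A = ln(1.957) / 0.23 = 0.6716 / 0.23 = 2.9202
A = e^2.9202 ≈ 18.55 square kilometres

18.5 square kilometres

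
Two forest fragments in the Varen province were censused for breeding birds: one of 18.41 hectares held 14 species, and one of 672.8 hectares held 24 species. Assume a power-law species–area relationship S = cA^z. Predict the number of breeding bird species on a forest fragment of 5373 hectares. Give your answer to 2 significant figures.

33

z = ln(24/14) / ln(672.8/18.41) = 0.5390 / 3.5986 = 0.1498
c = 14 / 18.41^0.1498 = 14 / 1.547 = 9.05
S₃ = 9.05 × 5373^0.1498 = 9.05 × 3.62 ≈ 32.76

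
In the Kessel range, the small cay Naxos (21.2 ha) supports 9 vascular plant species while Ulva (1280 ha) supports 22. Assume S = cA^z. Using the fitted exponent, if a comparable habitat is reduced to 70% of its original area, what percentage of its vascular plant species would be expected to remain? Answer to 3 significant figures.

z = ln(22/9) / ln(1280/21.2) = 0.8938 / 4.1006 = 0.2180
S_new/S_old = (A_new/A_old)^z = 0.7^0.2180 = exp(0.2180 × -0.3567) = 0.9252

92.5%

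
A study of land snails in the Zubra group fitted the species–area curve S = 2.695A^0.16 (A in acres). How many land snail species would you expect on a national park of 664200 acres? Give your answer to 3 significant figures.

S = 2.695 × 664200^0.16 = 2.695 × 8.542 ≈ 23.02

23.0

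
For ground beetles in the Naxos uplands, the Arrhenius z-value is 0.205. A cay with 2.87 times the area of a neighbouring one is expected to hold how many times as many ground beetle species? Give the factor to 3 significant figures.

1.24

S₂/S₁ = (A₂/A₁)^z = 2.87^0.205
ln(S₂/S₁) = 0.205 × ln 2.87 = 0.205 × 1.0543 = 0.2161
S₂/S₁ = e^0.2161 ≈ 1.241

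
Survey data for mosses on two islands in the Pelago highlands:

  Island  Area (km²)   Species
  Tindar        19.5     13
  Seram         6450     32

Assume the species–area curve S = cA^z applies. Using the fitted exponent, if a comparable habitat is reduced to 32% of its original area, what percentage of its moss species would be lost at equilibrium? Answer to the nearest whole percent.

16%

z = ln(32/13) / ln(6450/19.5) = 0.9008 / 5.8014 = 0.1553
S_new/S_old = (A_new/A_old)^z = 0.32^0.1553 = exp(0.1553 × -1.1394) = 0.8378
Fraction lost = 1 − 0.8378 = 0.1622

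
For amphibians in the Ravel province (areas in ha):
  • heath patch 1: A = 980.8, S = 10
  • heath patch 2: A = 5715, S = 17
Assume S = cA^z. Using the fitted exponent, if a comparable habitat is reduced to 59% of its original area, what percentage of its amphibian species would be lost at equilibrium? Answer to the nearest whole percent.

z = ln(17/10) / ln(5715/980.8) = 0.5306 / 1.7625 = 0.3011
S_new/S_old = (A_new/A_old)^z = 0.59^0.3011 = exp(0.3011 × -0.5276) = 0.8531
Fraction lost = 1 − 0.8531 = 0.1469

15%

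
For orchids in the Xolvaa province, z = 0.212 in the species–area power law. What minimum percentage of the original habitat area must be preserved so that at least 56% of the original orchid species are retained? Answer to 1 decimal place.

Need (A_new/A_old)^0.212 = 0.56, so A_new/A_old = 0.56^(1/0.212) = 0.56^4.717
ln(A_new/A_old) = ln 0.56 / 0.212 = -0.5798 / 0.212 = -2.7350
A_new/A_old = e^-2.7350 ≈ 0.06489

6.5%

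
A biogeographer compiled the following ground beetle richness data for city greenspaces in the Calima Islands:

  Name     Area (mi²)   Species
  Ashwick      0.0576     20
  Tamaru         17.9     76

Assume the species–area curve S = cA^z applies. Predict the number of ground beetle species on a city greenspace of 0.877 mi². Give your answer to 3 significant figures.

37.7

z = ln(76/20) / ln(17.9/0.0576) = 1.3350 / 5.7390 = 0.2326
c = 20 / 0.0576^0.2326 = 20 / 0.5148 = 38.85
S₃ = 38.85 × 0.877^0.2326 = 38.85 × 0.9699 ≈ 37.68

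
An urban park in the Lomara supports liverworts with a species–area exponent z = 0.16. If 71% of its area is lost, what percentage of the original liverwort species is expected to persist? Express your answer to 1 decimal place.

S_new/S_old = (A_new/A_old)^z = 0.29^0.16
= exp(0.16 × ln 0.29) = exp(0.16 × -1.2379) = exp(-0.1981) ≈ 0.8203

82.0%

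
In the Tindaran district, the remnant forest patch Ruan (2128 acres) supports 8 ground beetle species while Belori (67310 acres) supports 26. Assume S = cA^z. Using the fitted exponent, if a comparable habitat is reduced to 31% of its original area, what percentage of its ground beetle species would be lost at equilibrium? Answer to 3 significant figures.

z = ln(26/8) / ln(67310/2128) = 1.1787 / 3.4541 = 0.3412
S_new/S_old = (A_new/A_old)^z = 0.31^0.3412 = exp(0.3412 × -1.1712) = 0.6706
Fraction lost = 1 − 0.6706 = 0.3294

32.9%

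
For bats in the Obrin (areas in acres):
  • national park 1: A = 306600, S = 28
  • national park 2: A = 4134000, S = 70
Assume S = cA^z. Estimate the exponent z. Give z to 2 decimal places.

Taking logs: ln S = ln c + z ln A, so z = (ln S₂ − ln S₁)/(ln A₂ − ln A₁).
z = ln(70/28) / ln(4134000/306600) = ln(2.5) / ln(13.48) = 0.9163 / 2.6015 = 0.3522

0.35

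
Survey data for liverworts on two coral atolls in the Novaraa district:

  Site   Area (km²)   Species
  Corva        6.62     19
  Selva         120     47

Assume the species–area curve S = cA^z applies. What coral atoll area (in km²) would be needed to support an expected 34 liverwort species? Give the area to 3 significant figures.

42.6 km²

z = ln(47/19) / ln(120/6.62) = 0.9057 / 2.8974 = 0.3126
c = 19 / 6.62^0.3126 = 19 / 1.805 = 10.52
A = (34/10.52)^(1/0.3126) ⇒ ln A = ln(3.231)/0.3126 = 3.7517
A = e^3.7517 ≈ 42.59 km²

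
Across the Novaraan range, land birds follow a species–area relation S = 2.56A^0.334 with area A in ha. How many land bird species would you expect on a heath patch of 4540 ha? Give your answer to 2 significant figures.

S = 2.56 × 4540^0.334 = 2.56 × 16.65 ≈ 42.63

43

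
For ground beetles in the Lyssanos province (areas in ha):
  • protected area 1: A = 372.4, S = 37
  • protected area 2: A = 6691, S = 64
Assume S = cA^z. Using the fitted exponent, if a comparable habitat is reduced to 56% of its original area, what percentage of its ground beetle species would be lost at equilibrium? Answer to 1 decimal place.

z = ln(64/37) / ln(6691/372.4) = 0.5480 / 2.8886 = 0.1897
S_new/S_old = (A_new/A_old)^z = 0.56^0.1897 = exp(0.1897 × -0.5798) = 0.8958
Fraction lost = 1 − 0.8958 = 0.1042

10.4%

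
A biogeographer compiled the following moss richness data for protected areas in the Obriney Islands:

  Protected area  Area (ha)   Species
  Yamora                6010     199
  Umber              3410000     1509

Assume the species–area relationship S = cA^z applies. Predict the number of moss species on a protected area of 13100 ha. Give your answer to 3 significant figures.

255

z = ln(1509/199) / ln(3410000/6010) = 2.0259 / 6.3410 = 0.3195
c = 199 / 6010^0.3195 = 199 / 16.12 = 12.35
S₃ = 12.35 × 13100^0.3195 = 12.35 × 20.67 ≈ 255.3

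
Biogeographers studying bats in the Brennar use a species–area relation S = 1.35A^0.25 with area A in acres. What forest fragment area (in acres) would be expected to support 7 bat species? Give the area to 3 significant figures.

723 acres

7 = 1.35 × A^0.25  ⇒  A^0.25 = 7/1.35 = 5.185
ln A = ln(5.185) / 0.25 = 1.6458 / 0.25 = 6.5832
A = e^6.5832 ≈ 722.9 acres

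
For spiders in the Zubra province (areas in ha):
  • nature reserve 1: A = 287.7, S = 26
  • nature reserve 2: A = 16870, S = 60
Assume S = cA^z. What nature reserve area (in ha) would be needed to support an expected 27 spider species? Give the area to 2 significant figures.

350 ha

z = ln(60/26) / ln(16870/287.7) = 0.8362 / 4.0714 = 0.2054
c = 26 / 287.7^0.2054 = 26 / 3.199 = 8.127
A = (27/8.127)^(1/0.2054) ⇒ ln A = ln(3.322)/0.2054 = 5.8457
A = e^5.8457 ≈ 345.7 ha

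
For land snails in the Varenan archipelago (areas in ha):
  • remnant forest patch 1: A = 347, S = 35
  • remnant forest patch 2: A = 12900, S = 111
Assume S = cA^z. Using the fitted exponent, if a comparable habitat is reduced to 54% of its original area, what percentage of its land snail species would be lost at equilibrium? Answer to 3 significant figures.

17.9%

z = ln(111/35) / ln(12900/347) = 1.1542 / 3.6157 = 0.3192
S_new/S_old = (A_new/A_old)^z = 0.54^0.3192 = exp(0.3192 × -0.6162) = 0.8214
Fraction lost = 1 − 0.8214 = 0.1786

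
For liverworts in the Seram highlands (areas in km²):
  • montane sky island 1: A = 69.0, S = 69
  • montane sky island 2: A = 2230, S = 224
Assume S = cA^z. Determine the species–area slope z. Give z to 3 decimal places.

Taking logs: ln S = ln c + z ln A, so z = (ln S₂ − ln S₁)/(ln A₂ − ln A₁).
z = ln(224/69) / ln(2230/69) = ln(3.246) / ln(32.32) = 1.1775 / 3.4757 = 0.3388

0.339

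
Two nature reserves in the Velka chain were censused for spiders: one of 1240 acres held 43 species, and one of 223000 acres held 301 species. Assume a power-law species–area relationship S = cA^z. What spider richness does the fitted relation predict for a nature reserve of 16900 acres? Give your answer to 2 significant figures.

z = ln(301/43) / ln(223000/1240) = 1.9459 / 5.1921 = 0.3748
c = 43 / 1240^0.3748 = 43 / 14.43 = 2.979
S₃ = 2.979 × 16900^0.3748 = 2.979 × 38.42 ≈ 114.5

110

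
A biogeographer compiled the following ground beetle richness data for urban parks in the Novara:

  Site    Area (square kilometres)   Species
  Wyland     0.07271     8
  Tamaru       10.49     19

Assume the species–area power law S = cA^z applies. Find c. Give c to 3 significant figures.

z = ln(S₂/S₁) / ln(A₂/A₁) = ln(19/8) / ln(10.49/0.07271) = 0.8650 / 4.9717 = 0.1740
c = S₁ / A₁^z = 8 / 0.07271^0.1740 = 8 / 0.6338 = 12.62

12.6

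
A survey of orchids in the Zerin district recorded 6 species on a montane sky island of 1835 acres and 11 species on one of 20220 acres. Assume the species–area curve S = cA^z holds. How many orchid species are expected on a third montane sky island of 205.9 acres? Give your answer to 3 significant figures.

3.45

z = ln(11/6) / ln(20220/1835) = 0.6061 / 2.3996 = 0.2526
c = 6 / 1835^0.2526 = 6 / 6.674 = 0.899
S₃ = 0.899 × 205.9^0.2526 = 0.899 × 3.841 ≈ 3.453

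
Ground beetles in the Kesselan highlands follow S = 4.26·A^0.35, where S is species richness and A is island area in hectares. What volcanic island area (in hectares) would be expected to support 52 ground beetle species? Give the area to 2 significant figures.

1300 hectares

52 = 4.26 × A^0.35  ⇒  A^0.35 = 52/4.26 = 12.21
ln A = ln(12.21) / 0.35 = 2.5020 / 0.35 = 7.1485
A = e^7.1485 ≈ 1272 hectares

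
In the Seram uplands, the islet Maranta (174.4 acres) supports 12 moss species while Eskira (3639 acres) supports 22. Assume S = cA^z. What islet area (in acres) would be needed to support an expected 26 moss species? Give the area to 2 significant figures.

z = ln(22/12) / ln(3639/174.4) = 0.6061 / 3.0381 = 0.1995
c = 12 / 174.4^0.1995 = 12 / 2.8 = 4.285
A = (26/4.285)^(1/0.1995) ⇒ ln A = ln(6.067)/0.1995 = 9.0368
A = e^9.0368 ≈ 8407 acres

8400 acres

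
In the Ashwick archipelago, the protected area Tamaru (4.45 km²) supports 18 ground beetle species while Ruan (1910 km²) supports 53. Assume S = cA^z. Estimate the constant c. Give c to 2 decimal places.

z = ln(S₂/S₁) / ln(A₂/A₁) = ln(53/18) / ln(1910/4.45) = 1.0799 / 6.0620 = 0.1781
c = S₁ / A₁^z = 18 / 4.45^0.1781 = 18 / 1.305 = 13.8

13.80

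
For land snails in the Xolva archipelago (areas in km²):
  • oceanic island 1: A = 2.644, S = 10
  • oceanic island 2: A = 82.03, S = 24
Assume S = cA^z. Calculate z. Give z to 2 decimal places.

0.25

Taking logs: ln S = ln c + z ln A, so z = (ln S₂ − ln S₁)/(ln A₂ − ln A₁).
z = ln(24/10) / ln(82.03/2.644) = ln(2.4) / ln(31.02) = 0.8755 / 3.4348 = 0.2549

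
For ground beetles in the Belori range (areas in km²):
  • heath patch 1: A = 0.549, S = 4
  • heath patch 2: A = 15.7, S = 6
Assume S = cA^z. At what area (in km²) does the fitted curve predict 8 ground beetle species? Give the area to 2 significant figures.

z = ln(6/4) / ln(15.7/0.549) = 0.4055 / 3.3533 = 0.1209
c = 4 / 0.549^0.1209 = 4 / 0.9301 = 4.301
A = (8/4.301)^(1/0.1209) ⇒ ln A = ln(1.86)/0.1209 = 5.1329
A = e^5.1329 ≈ 169.5 km²

170 km²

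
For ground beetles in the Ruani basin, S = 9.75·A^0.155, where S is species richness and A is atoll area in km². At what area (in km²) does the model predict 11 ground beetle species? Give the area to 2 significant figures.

2.2 km²

11 = 9.75 × A^0.155  ⇒  A^0.155 = 11/9.75 = 1.128
ln A = ln(1.128) / 0.155 = 0.1206 / 0.155 = 0.7782
A = e^0.7782 ≈ 2.178 km²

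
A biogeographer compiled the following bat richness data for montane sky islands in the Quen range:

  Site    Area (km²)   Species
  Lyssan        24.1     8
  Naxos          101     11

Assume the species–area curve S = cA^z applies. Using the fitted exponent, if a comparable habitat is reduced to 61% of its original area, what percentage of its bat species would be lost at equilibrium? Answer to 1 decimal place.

10.4%

z = ln(11/8) / ln(101/24.1) = 0.3185 / 1.4329 = 0.2222
S_new/S_old = (A_new/A_old)^z = 0.61^0.2222 = exp(0.2222 × -0.4943) = 0.896
Fraction lost = 1 − 0.896 = 0.104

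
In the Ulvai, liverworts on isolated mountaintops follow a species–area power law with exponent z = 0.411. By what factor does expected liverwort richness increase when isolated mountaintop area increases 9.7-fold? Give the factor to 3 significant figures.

S₂/S₁ = (A₂/A₁)^z = 9.7^0.411
ln(S₂/S₁) = 0.411 × ln 9.7 = 0.411 × 2.2721 = 0.9338
S₂/S₁ = e^0.9338 ≈ 2.544

2.54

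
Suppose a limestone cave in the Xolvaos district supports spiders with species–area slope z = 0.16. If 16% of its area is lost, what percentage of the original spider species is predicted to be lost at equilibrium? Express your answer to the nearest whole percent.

3%

S_new/S_old = (A_new/A_old)^z = 0.84^0.16
= exp(0.16 × ln 0.84) = exp(0.16 × -0.1744) = exp(-0.0279) ≈ 0.9725
Fraction lost = 1 − 0.9725 = 0.02751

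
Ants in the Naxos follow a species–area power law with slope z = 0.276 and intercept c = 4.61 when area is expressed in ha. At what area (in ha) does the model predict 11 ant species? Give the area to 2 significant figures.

23 ha

11 = 4.61 × A^0.276  ⇒  A^0.276 = 11/4.61 = 2.386
ln A = ln(2.386) / 0.276 = 0.8697 / 0.276 = 3.1510
A = e^3.1510 ≈ 23.36 ha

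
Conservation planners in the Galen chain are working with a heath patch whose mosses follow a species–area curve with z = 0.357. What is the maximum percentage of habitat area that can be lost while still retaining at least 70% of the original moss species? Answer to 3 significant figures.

63.2%

Need (A_new/A_old)^0.357 = 0.7, so A_new/A_old = 0.7^(1/0.357) = 0.7^2.801
ln(A_new/A_old) = ln 0.7 / 0.357 = -0.3567 / 0.357 = -0.9991
A_new/A_old = e^-0.9991 ≈ 0.3682
Fraction that can be lost = 1 − 0.3682 = 0.6318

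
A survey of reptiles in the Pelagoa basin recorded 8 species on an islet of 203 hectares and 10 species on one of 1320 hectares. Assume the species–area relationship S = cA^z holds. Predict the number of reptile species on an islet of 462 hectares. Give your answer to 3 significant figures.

z = ln(10/8) / ln(1320/203) = 0.2231 / 1.8722 = 0.1192
c = 8 / 203^0.1192 = 8 / 1.884 = 4.247
S₃ = 4.247 × 462^0.1192 = 4.247 × 2.078 ≈ 8.824

8.82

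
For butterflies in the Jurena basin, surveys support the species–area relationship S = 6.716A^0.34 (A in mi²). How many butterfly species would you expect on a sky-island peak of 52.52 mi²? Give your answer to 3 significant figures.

25.8

S = 6.716 × 52.52^0.34
ln S = ln 6.716 + 0.34 × ln 52.52 = 1.9045 + 0.34 × 3.9612 = 3.2513
S = e^3.2513 ≈ 25.82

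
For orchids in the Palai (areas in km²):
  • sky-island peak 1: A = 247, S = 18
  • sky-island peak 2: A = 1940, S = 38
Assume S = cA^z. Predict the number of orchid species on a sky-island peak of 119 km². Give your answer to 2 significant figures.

z = ln(38/18) / ln(1940/247) = 0.7472 / 2.0611 = 0.3625
c = 18 / 247^0.3625 = 18 / 7.37 = 2.442
S₃ = 2.442 × 119^0.3625 = 2.442 × 5.655 ≈ 13.81

14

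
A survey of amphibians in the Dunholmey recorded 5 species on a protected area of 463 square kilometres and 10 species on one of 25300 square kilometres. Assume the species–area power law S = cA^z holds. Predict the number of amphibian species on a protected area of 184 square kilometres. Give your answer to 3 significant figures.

z = ln(10/5) / ln(25300/463) = 0.6931 / 4.0008 = 0.1733
c = 5 / 463^0.1733 = 5 / 2.896 = 1.726
S₃ = 1.726 × 184^0.1733 = 1.726 × 2.468 ≈ 4.261

4.26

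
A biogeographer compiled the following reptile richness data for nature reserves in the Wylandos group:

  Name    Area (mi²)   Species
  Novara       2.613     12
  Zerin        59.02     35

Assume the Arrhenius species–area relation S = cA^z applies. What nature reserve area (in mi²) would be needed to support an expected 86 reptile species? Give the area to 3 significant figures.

z = ln(35/12) / ln(59.02/2.613) = 1.0704 / 3.1174 = 0.3434
c = 12 / 2.613^0.3434 = 12 / 1.391 = 8.629
A = (86/8.629)^(1/0.3434) ⇒ ln A = ln(9.967)/0.3434 = 6.6960
A = e^6.6960 ≈ 809.1 mi²

809 mi²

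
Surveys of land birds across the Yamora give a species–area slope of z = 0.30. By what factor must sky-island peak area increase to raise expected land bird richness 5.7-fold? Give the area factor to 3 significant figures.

(A₂/A₁)^0.3 = 5.7, so A₂/A₁ = 5.7^(1/0.3) = 5.7^3.333
ln(A₂/A₁) = ln 5.7 / 0.3 = 1.7405 / 0.3 = 5.8016
A₂/A₁ = e^5.8016 ≈ 330.8

331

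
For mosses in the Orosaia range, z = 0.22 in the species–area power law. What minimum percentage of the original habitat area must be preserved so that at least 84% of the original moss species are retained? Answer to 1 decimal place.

45.3%

Need (A_new/A_old)^0.22 = 0.84, so A_new/A_old = 0.84^(1/0.22) = 0.84^4.545
ln(A_new/A_old) = ln 0.84 / 0.22 = -0.1744 / 0.22 = -0.7925
A_new/A_old = e^-0.7925 ≈ 0.4527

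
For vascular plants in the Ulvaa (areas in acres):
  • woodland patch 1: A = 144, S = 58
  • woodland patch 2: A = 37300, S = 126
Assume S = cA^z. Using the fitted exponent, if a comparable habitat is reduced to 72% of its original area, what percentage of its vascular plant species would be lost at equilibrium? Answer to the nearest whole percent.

z = ln(126/58) / ln(37300/144) = 0.7758 / 5.5569 = 0.1396
S_new/S_old = (A_new/A_old)^z = 0.72^0.1396 = exp(0.1396 × -0.3285) = 0.9552
Fraction lost = 1 − 0.9552 = 0.04483

4%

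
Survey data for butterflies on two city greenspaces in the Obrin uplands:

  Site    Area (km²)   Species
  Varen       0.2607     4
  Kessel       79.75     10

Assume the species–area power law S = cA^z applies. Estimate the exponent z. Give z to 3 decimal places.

Taking logs: ln S = ln c + z ln A, so z = (ln S₂ − ln S₁)/(ln A₂ − ln A₁).
z = ln(10/4) / ln(79.75/0.2607) = ln(2.5) / ln(305.9) = 0.9163 / 5.7233 = 0.1601

0.160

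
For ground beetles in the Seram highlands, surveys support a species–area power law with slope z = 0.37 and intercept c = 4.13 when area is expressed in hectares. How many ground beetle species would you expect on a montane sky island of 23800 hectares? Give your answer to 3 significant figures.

172

S = 4.13 × 23800^0.37
ln S = ln 4.13 + 0.37 × ln 23800 = 1.4183 + 0.37 × 10.0774 = 5.1469
S = e^5.1469 ≈ 171.9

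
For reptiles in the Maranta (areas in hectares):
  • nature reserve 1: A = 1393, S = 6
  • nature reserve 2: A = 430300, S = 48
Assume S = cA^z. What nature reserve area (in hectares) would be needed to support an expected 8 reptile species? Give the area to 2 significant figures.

z = ln(48/6) / ln(430300/1393) = 2.0794 / 5.7330 = 0.3627
c = 6 / 1393^0.3627 = 6 / 13.82 = 0.4343
A = (8/0.4343)^(1/0.3627) ⇒ ln A = ln(18.42)/0.3627 = 8.0324
A = e^8.0324 ≈ 3079 hectares

3100 hectares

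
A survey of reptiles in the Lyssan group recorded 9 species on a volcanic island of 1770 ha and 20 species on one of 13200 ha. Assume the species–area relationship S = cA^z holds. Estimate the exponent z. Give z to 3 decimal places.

Taking logs: ln S = ln c + z ln A, so z = (ln S₂ − ln S₁)/(ln A₂ − ln A₁).
z = ln(20/9) / ln(13200/1770) = ln(2.222) / ln(7.458) = 0.7985 / 2.0092 = 0.3974

0.397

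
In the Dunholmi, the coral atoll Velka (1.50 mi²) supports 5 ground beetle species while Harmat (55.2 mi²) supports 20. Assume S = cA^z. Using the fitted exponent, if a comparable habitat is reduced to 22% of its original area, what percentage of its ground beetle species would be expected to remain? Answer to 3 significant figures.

55.9%

z = ln(20/5) / ln(55.2/1.5) = 1.3863 / 3.6055 = 0.3845
S_new/S_old = (A_new/A_old)^z = 0.22^0.3845 = exp(0.3845 × -1.5141) = 0.5587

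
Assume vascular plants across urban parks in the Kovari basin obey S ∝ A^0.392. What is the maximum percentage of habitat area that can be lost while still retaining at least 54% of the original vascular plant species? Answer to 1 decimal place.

Need (A_new/A_old)^0.392 = 0.54, so A_new/A_old = 0.54^(1/0.392) = 0.54^2.551
ln(A_new/A_old) = ln 0.54 / 0.392 = -0.6162 / 0.392 = -1.5719
A_new/A_old = e^-1.5719 ≈ 0.2076
Fraction that can be lost = 1 − 0.2076 = 0.7924

79.2%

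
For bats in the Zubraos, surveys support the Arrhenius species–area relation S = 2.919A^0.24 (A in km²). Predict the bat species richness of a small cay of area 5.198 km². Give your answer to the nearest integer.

4

S = 2.919 × 5.198^0.24
ln S = ln 2.919 + 0.24 × ln 5.198 = 1.0712 + 0.24 × 1.6483 = 1.4668
S = e^1.4668 ≈ 4.335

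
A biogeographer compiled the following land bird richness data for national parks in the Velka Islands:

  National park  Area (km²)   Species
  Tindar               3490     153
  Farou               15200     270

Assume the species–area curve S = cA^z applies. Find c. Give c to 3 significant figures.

6.56

z = ln(S₂/S₁) / ln(A₂/A₁) = ln(270/153) / ln(15200/3490) = 0.5680 / 1.4714 = 0.3860
c = S₁ / A₁^z = 153 / 3490^0.3860 = 153 / 23.31 = 6.563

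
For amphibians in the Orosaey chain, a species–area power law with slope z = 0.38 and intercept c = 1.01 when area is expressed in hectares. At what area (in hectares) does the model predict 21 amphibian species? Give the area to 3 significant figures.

21 = 1.01 × A^0.38  ⇒  A^0.38 = 21/1.01 = 20.79
ln A = ln(20.79) / 0.38 = 3.0346 / 0.38 = 7.9857
A = e^7.9857 ≈ 2939 hectares

2940 hectares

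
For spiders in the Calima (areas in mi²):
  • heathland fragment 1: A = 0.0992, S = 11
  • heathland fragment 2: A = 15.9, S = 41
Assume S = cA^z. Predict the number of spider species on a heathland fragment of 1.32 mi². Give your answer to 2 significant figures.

22

z = ln(41/11) / ln(15.9/0.0992) = 1.3157 / 5.0769 = 0.2591
c = 11 / 0.0992^0.2591 = 11 / 0.5495 = 20.02
S₃ = 20.02 × 1.32^0.2591 = 20.02 × 1.075 ≈ 21.51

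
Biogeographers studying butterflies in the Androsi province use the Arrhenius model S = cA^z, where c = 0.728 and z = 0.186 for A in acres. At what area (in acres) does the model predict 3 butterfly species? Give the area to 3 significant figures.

3 = 0.728 × A^0.186  ⇒  A^0.186 = 3/0.728 = 4.121
ln A = ln(4.121) / 0.186 = 1.4161 / 0.186 = 7.6133
A = e^7.6133 ≈ 2025 acres

2020 acres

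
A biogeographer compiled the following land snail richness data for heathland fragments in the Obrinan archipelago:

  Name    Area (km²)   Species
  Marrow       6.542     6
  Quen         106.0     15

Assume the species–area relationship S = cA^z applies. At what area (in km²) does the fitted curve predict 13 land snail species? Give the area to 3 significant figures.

z = ln(15/6) / ln(106/6.542) = 0.9163 / 2.7852 = 0.3290
c = 6 / 6.542^0.3290 = 6 / 1.855 = 3.234
A = (13/3.234)^(1/0.3290) ⇒ ln A = ln(4.019)/0.3290 = 4.2285
A = e^4.2285 ≈ 68.61 km²

68.6 km²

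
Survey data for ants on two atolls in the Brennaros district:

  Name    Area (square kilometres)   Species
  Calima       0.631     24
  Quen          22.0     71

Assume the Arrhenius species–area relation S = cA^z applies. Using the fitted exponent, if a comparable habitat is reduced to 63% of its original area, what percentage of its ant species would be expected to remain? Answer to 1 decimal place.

z = ln(71/24) / ln(22/0.631) = 1.0846 / 3.5515 = 0.3054
S_new/S_old = (A_new/A_old)^z = 0.63^0.3054 = exp(0.3054 × -0.4620) = 0.8684

86.8%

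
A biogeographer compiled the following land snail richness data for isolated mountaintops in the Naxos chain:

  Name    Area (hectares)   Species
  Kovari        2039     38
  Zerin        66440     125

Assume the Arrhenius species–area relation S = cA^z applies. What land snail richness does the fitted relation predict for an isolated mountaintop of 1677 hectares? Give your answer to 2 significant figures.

z = ln(125/38) / ln(66440/2039) = 1.1907 / 3.4838 = 0.3418
c = 38 / 2039^0.3418 = 38 / 13.52 = 2.81
S₃ = 2.81 × 1677^0.3418 = 2.81 × 12.65 ≈ 35.54

36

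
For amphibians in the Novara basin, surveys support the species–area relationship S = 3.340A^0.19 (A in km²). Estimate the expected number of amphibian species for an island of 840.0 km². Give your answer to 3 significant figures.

12.0

S = 3.34 × 840^0.19
ln S = ln 3.34 + 0.19 × ln 840 = 1.2060 + 0.19 × 6.7334 = 2.4853
S = e^2.4853 ≈ 12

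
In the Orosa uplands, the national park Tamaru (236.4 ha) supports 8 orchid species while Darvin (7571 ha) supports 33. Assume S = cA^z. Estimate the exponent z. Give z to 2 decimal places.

0.41

Taking logs: ln S = ln c + z ln A, so z = (ln S₂ − ln S₁)/(ln A₂ − ln A₁).
z = ln(33/8) / ln(7571/236.4) = ln(4.125) / ln(32.03) = 1.4171 / 3.4666 = 0.4088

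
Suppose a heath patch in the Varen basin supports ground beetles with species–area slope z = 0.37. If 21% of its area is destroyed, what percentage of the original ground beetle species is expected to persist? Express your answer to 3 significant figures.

S_new/S_old = (A_new/A_old)^z = 0.79^0.37
= exp(0.37 × ln 0.79) = exp(0.37 × -0.2357) = exp(-0.0872) ≈ 0.9165

91.6%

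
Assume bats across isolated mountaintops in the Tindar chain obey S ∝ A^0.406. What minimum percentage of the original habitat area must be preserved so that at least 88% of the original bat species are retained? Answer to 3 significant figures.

73.0%

Need (A_new/A_old)^0.406 = 0.88, so A_new/A_old = 0.88^(1/0.406) = 0.88^2.463
ln(A_new/A_old) = ln 0.88 / 0.406 = -0.1278 / 0.406 = -0.3149
A_new/A_old = e^-0.3149 ≈ 0.7299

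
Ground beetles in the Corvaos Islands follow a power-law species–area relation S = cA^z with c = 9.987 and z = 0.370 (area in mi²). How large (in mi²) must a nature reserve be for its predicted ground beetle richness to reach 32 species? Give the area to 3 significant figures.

32 = 9.987 × A^0.37  ⇒  A^0.37 = 32/9.987 = 3.204
ln A = ln(3.204) / 0.37 = 1.1645 / 0.37 = 3.1472
A = e^3.1472 ≈ 23.27 mi²

23.3 mi²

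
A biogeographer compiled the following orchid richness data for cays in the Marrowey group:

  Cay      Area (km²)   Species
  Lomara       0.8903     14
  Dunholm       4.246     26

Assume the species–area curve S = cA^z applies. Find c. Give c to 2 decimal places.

z = ln(S₂/S₁) / ln(A₂/A₁) = ln(26/14) / ln(4.246/0.8903) = 0.6190 / 1.5622 = 0.3963
c = S₁ / A₁^z = 14 / 0.8903^0.3963 = 14 / 0.955 = 14.66

14.66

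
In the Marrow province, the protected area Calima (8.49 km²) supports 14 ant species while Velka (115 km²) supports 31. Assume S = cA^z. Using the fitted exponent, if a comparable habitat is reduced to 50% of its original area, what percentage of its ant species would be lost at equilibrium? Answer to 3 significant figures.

z = ln(31/14) / ln(115/8.49) = 0.7949 / 2.6060 = 0.3050
S_new/S_old = (A_new/A_old)^z = 0.5^0.3050 = exp(0.3050 × -0.6931) = 0.8094
Fraction lost = 1 − 0.8094 = 0.1906

19.1%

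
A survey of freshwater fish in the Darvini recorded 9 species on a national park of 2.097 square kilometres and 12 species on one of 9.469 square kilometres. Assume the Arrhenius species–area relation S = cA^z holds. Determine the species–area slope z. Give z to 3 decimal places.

0.191

Taking logs: ln S = ln c + z ln A, so z = (ln S₂ − ln S₁)/(ln A₂ − ln A₁).
z = ln(12/9) / ln(9.469/2.097) = ln(1.333) / ln(4.515) = 0.2877 / 1.5075 = 0.1908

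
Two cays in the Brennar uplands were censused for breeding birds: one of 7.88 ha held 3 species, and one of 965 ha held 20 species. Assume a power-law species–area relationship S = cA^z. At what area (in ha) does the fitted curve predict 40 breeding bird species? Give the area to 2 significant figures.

5600 ha

z = ln(20/3) / ln(965/7.88) = 1.8971 / 4.8078 = 0.3946
c = 3 / 7.88^0.3946 = 3 / 2.258 = 1.328
A = (40/1.328)^(1/0.3946) ⇒ ln A = ln(30.11)/0.3946 = 8.6287
A = e^8.6287 ≈ 5590 ha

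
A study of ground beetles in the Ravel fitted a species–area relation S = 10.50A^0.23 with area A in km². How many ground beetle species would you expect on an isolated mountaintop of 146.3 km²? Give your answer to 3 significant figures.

S = 10.5 × 146.3^0.23
ln S = ln 10.5 + 0.23 × ln 146.3 = 2.3514 + 0.23 × 4.9857 = 3.4981
S = e^3.4981 ≈ 33.05

33.1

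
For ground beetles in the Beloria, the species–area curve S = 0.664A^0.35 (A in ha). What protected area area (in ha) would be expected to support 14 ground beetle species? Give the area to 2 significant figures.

6100 ha

14 = 0.664 × A^0.35  ⇒  A^0.35 = 14/0.664 = 21.08
ln A = ln(21.08) / 0.35 = 3.0485 / 0.35 = 8.7101
A = e^8.7101 ≈ 6064 ha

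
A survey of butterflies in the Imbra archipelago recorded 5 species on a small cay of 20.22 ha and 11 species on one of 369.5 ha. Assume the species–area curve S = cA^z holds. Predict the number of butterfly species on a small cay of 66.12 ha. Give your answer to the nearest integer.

z = ln(11/5) / ln(369.5/20.22) = 0.7885 / 2.9055 = 0.2714
c = 5 / 20.22^0.2714 = 5 / 2.261 = 2.211
S₃ = 2.211 × 66.12^0.2714 = 2.211 × 3.119 ≈ 6.896

7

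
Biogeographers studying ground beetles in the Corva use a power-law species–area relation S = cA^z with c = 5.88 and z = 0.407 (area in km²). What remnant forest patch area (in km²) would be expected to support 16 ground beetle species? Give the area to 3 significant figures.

16 = 5.88 × A^0.407  ⇒  A^0.407 = 16/5.88 = 2.721
ln A = ln(2.721) / 0.407 = 1.0010 / 0.407 = 2.4595
A = e^2.4595 ≈ 11.7 km²

11.7 km²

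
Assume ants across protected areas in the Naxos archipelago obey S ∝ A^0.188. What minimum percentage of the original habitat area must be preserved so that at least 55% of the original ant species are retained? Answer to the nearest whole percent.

4%

Need (A_new/A_old)^0.188 = 0.55, so A_new/A_old = 0.55^(1/0.188) = 0.55^5.319
ln(A_new/A_old) = ln 0.55 / 0.188 = -0.5978 / 0.188 = -3.1800
A_new/A_old = e^-3.1800 ≈ 0.04159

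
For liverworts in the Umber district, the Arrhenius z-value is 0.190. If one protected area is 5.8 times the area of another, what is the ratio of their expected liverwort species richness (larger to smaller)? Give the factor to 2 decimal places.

S₂/S₁ = (A₂/A₁)^z = 5.8^0.19
ln(S₂/S₁) = 0.19 × ln 5.8 = 0.19 × 1.7579 = 0.3340
S₂/S₁ = e^0.3340 ≈ 1.397

1.40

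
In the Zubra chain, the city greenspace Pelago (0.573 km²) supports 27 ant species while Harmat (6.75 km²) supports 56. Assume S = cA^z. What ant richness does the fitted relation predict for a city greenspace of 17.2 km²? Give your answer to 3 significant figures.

z = ln(56/27) / ln(6.75/0.573) = 0.7295 / 2.4664 = 0.2958
c = 27 / 0.573^0.2958 = 27 / 0.8481 = 31.83
S₃ = 31.83 × 17.2^0.2958 = 31.83 × 2.32 ≈ 73.85

73.8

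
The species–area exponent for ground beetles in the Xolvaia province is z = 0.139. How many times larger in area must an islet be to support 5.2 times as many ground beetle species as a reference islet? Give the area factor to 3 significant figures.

142000

(A₂/A₁)^0.139 = 5.2, so A₂/A₁ = 5.2^(1/0.139) = 5.2^7.194
ln(A₂/A₁) = ln 5.2 / 0.139 = 1.6487 / 0.139 = 11.8609
A₂/A₁ = e^11.8609 ≈ 141613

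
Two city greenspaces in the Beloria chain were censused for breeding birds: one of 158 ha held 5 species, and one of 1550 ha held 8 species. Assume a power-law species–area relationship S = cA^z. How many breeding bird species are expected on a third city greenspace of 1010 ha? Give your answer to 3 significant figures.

7.32

z = ln(8/5) / ln(1550/158) = 0.4700 / 2.2834 = 0.2058
c = 5 / 158^0.2058 = 5 / 2.835 = 1.764
S₃ = 1.764 × 1010^0.2058 = 1.764 × 4.153 ≈ 7.325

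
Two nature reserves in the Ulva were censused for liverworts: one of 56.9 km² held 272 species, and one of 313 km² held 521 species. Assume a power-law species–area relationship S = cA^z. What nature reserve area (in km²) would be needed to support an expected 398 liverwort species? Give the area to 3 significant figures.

154 km²

z = ln(521/272) / ln(313/56.9) = 0.6499 / 1.7049 = 0.3812
c = 272 / 56.9^0.3812 = 272 / 4.668 = 58.27
A = (398/58.27)^(1/0.3812) ⇒ ln A = ln(6.83)/0.3812 = 5.0398
A = e^5.0398 ≈ 154.4 km²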